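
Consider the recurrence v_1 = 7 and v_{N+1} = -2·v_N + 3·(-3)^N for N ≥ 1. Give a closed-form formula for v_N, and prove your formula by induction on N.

Computing the first terms: v_1 = 7, v_2 = -23, v_3 = 73. This suggests v_N = (-2)^N + (-3)^(N + 1).
Base case (N = 1): the formula gives 7 = 7 = v_1.
For the inductive step, assume it holds for an arbitrary p ≥ 1, so v_p = (-2)^p + (-3)^(p + 1).
Then v_{p+1} = -2·v_p + 3·(-3)^p = -2·((-2)^p + (-3)^(p + 1)) + 3·(-3)^p = (-2)^(p + 1) + (-3)^(p + 2) = (-2)^(p+1) + (-3)^((p+1) + 1),
which is the claimed formula at N = p+1.
This completes the induction.

v_N = (-2)^N + (-3)^(N + 1)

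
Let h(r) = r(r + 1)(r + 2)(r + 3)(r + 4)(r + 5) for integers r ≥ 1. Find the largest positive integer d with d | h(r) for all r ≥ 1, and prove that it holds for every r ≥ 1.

Computing the first values: h(1) = 720 and h(2) = 5040; gcd(720, 5040) = 720, so d ≤ 720.
We prove 720 | r(r + 1)(r + 2)(r + 3)(r + 4)(r + 5) for all r ≥ 1 by induction on r.
Base step (r = 1): h(1) = 720 = 720·(1), so 720 | h(1).
Inductive step: suppose the statement holds for some k ≥ 1, i.e. 720 | h(k). Then
h(k+1) − h(k) = (k+1)·(k+2)·(k+3)·(k+4)·(k+5)·(k+6) − k·(k+1)·(k+2)·(k+3)·(k+4)·(k+5) = (k+1)·(k+2)·(k+3)·(k+4)·(k+5)·[(k+6) − k] = 6·(k+1)·(k+2)·(k+3)·(k+4)·(k+5). The product of 5 consecutive integers is divisible by (5)! = 120, so h(k+1) − h(k) is divisible by 6·120 = 720. By the inductive hypothesis 720 | h(k), hence 720 | h(k+1).
By the principle of mathematical induction, the result holds for all r ≥ 1.
Therefore the largest such d is 720.

d = 720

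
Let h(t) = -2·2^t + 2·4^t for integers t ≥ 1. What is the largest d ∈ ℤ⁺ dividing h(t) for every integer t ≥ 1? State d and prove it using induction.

Computing the first values: h(1) = 4 and h(2) = 24; gcd(4, 24) = 4, so d ≤ 4.
We prove 4 | -2·2^t + 2·4^t for all t ≥ 1 by induction on t.
For the base case t = 1: h(1) = 4 = 4·(1), so 4 | h(1).
For the inductive step, assume it holds for an arbitrary k ≥ 1, i.e. 4 | h(k). Then
h(k+1) − 4·h(k) = (-2·2^(k+1) + 2·4^(k+1)) − 4·(-2·2^k + 2·4^k) = (-2)·2^k·(2 − 4) = (4)·2^k. Since 4 | h(k) by the inductive hypothesis, 4 | 4·h(k); and 4 | 4 since 4 = 4·1. Therefore 4 | h(k+1).
By the principle of mathematical induction, the result holds for all t ≥ 1.
Therefore the largest such d is 4.

d = 4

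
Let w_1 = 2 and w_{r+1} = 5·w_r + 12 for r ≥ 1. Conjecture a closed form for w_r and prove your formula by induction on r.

w_r = 5^r - 3

Computing the first terms: w_1 = 2, w_2 = 22, w_3 = 122. This suggests w_r = 5^r - 3.
When r = 1: the formula gives 2 = 2 = w_1.
For the inductive step, assume it holds for an arbitrary j ≥ 1, so w_j = 5^j - 3.
Then w_{j+1} = 5·w_j + 12 = 5·(5^j - 3) + 12 = 5^(j + 1) - 3,
which is the claimed formula at r = j+1.
Hence, by induction on r, the claim holds for every r ≥ 1.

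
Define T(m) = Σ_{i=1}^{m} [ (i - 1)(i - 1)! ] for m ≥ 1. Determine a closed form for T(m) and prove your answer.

We claim T(m) = m! - 1 for all m ≥ 1.
When m = 1: T(1) = 0, and the closed form gives 0. They agree.
Inductive step: assume the claim holds for m = i, so T(i) = i! - 1.
Then T(i+1) = T(i) + (i·i!) = (i! - 1) + (i·i!).
Simplifying, T(i+1) = (i+1)! - 1,
which is the closed form with m = i+1.
By induction, the statement is established for all m ≥ 1.

T(m) = m! - 1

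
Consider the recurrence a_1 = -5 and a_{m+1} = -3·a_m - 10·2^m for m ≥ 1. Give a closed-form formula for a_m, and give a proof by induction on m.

a_m = -(-3)^(m - 1) - 2^(m + 1)

Computing the first terms: a_1 = -5, a_2 = -5, a_3 = -25. This suggests a_m = -(-3)^(m - 1) - 2^(m + 1).
Base step (m = 1): the formula gives -5 = -5 = a_1.
Inductive step: assume the claim holds for m = i, so a_i = -(-3)^(i - 1) - 2^(i + 1).
Then a_{i+1} = -3·a_i - 10·2^i = -3·(-(-3)^(i - 1) - 2^(i + 1)) - 10·2^i = -(-3)^i - 2^(i + 2) = -(-3)^((i+1) - 1) - 2^((i+1) + 1),
which is the claimed formula at m = i+1.
By induction, the statement is established for all m ≥ 1.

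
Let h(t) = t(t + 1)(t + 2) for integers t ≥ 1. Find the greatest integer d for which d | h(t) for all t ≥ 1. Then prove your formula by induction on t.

Computing the first values: h(1) = 6 and h(2) = 24; gcd(6, 24) = 6, so d ≤ 6.
We prove 6 | t(t + 1)(t + 2) for all t ≥ 1 by induction on t.
Base case (t = 1): h(1) = 6 = 6·(1), so 6 | h(1).
Inductive step: suppose the statement holds for some r ≥ 1, i.e. 6 | h(r). Then
h(r+1) − h(r) = (r+1)·(r+2)·(r+3) − r·(r+1)·(r+2) = (r+1)·(r+2)·[(r+3) − r] = 3·(r+1)·(r+2). The product of 2 consecutive integers is divisible by (2)! = 2, so h(r+1) − h(r) is divisible by 3·2 = 6. By the inductive hypothesis 6 | h(r), hence 6 | h(r+1).
By the principle of mathematical induction, the result holds for all t ≥ 1.
Therefore the largest such d is 6.

d = 6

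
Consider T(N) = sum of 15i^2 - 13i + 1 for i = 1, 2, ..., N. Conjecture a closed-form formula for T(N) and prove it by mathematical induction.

We claim T(N) = N(5N^2 + N - 3) for all N ≥ 1.
For the base case N = 1: T(1) = 3, and the closed form gives 3. They agree.
Inductive step: assume the claim holds for N = i, so T(i) = i(5i^2 + i - 3).
Then T(i+1) = T(i) + (15i^2 + 17i + 3) = (i(5i^2 + i - 3)) + (15i^2 + 17i + 3).
Simplifying, T(i+1) = (i + 1)(5i^2 + 11i + 3) = (i+1)(5(i+1)^2 + (i+1) - 3),
which is the closed form with N = i+1.
By induction, the statement is established for all N ≥ 1.

T(N) = N(5N^2 + N - 3)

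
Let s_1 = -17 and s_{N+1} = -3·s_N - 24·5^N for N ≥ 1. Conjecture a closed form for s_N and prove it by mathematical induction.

Computing the first terms: s_1 = -17, s_2 = -69, s_3 = -393. This suggests s_N = -2(-3)^(N - 1) - 3·5^N.
For the base case N = 1: the formula gives -17 = -17 = s_1.
Inductive step: suppose the statement holds for some i ≥ 1, so s_i = -2(-3)^(i - 1) - 3·5^i.
Then s_{i+1} = -3·s_i - 24·5^i = -3·(-2(-3)^(i - 1) - 3·5^i) - 24·5^i = -2(-3)^i - 3·5^(i + 1) = -2(-3)^((i+1) - 1) - 3·5^(i+1),
which is the claimed formula at N = i+1.
By induction, the statement is established for all N ≥ 1.

s_N = -2(-3)^(N - 1) - 3·5^N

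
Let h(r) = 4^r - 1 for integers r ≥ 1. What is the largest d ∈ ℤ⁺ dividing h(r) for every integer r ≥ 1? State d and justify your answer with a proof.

Computing the first values: h(1) = 3 and h(2) = 15; gcd(3, 15) = 3, so d ≤ 3.
We prove 3 | 4^r - 1 for all r ≥ 1 by induction on r.
Base case (r = 1): h(1) = 3 = 3·(1), so 3 | h(1).
Suppose the result is true for r = j, i.e. 3 | h(j). Then
4^{j+1} − 1^{j+1} = 4·4^j − 1·1^j = 4·(4^j − 1^j) + (3)·1^j. The first term is divisible by 3 by the inductive hypothesis, and the second term (3)·1^j is divisible by 3 since 3 | 3. Hence 3 | h(j+1).
By the principle of mathematical induction, the result holds for all r ≥ 1.
Therefore the largest such d is 3.

d = 3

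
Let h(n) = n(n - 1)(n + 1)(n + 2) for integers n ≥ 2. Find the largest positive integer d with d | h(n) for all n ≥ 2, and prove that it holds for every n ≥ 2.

d = 24

Computing the first values: h(2) = 24 and h(3) = 120; gcd(24, 120) = 24, so d ≤ 24.
We prove 24 | n(n - 1)(n + 1)(n + 2) for all n ≥ 2 by induction on n.
Base case (n = 2): h(2) = 24 = 24·(1), so 24 | h(2).
For the inductive step, assume it holds for an arbitrary k ≥ 2, i.e. 24 | h(k). Then
h(k+1) − h(k) = k·(k+1)·(k+2)·(k+3) − (k-1)·k·(k+1)·(k+2) = k·(k+1)·(k+2)·[(k+3) − (k-1)] = 4·k·(k+1)·(k+2). The product of 3 consecutive integers is divisible by (3)! = 6, so h(k+1) − h(k) is divisible by 4·6 = 24. By the inductive hypothesis 24 | h(k), hence 24 | h(k+1).
By the principle of mathematical induction, the result holds for all n ≥ 2.
Therefore the largest such d is 24.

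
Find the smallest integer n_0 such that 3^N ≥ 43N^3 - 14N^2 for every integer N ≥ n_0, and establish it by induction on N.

n_0 = 10

At N = 9: 19683 < 30213, so the inequality fails and n_0 ≥ 10. We prove 3^N ≥ 43N^3 - 14N^2 for all N ≥ 10.
Base step (N = 10): 3^N = 59049 and 43N^3 - 14N^2 = 41600, so 59049 ≥ 41600.
Suppose the result is true for N = j, so 3^j ≥ 43j^3 - 14j^2.
Then 3^(j + 1) = 3·(3^j) ≥ 3·(43j^3 - 14j^2).
Also, for j ≥ 10 we have 3·(43j^3 - 14j^2) ≥ 43(j+1)^3 - 14(j+1)^2, since 3·(43j^3 - 14j^2) − (43(j+1)^3 - 14(j+1)^2) = 86j^3 - 157j^2 - 101j - 29, which is nonnegative for all j ≥ 10.
Combining, 3^(j + 1) ≥ 43(j+1)^3 - 14(j+1)^2.
This completes the induction.
Hence the smallest such n_0 is 10.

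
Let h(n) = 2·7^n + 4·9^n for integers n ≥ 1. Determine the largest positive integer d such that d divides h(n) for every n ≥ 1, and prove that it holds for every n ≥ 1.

d = 2

Computing the first values: h(1) = 50 and h(2) = 422; gcd(50, 422) = 2, so d ≤ 2.
We prove 2 | 2·7^n + 4·9^n for all n ≥ 1 by induction on n.
Base step (n = 1): h(1) = 50 = 2·(25), so 2 | h(1).
Suppose the result is true for n = p, i.e. 2 | h(p). Then
h(p+1) − 9·h(p) = (2·7^(p+1) + 4·9^(p+1)) − 9·(2·7^p + 4·9^p) = (2)·7^p·(7 − 9) = (-4)·7^p. Since 2 | h(p) by the inductive hypothesis, 2 | 9·h(p); and 2 | -4 since -4 = 2·-2. Therefore 2 | h(p+1).
This completes the induction.
Therefore the largest such d is 2.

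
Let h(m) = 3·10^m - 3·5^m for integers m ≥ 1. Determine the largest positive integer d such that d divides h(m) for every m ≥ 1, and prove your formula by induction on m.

Computing the first values: h(1) = 15 and h(2) = 225; gcd(15, 225) = 15, so d ≤ 15.
We prove 15 | 3·10^m - 3·5^m for all m ≥ 1 by induction on m.
Base case (m = 1): h(1) = 15 = 15·(1), so 15 | h(1).
For the inductive step, assume it holds for an arbitrary r ≥ 1, i.e. 15 | h(r). Then
h(r+1) − 10·h(r) = (3·10^(r+1) - 3·5^(r+1)) − 10·(3·10^r - 3·5^r) = (-3)·5^r·(5 − 10) = (15)·5^r. Since 15 | h(r) by the inductive hypothesis, 15 | 10·h(r); and 15 | 15 since 15 = 15·1. Therefore 15 | h(r+1).
This completes the induction.
Therefore the largest such d is 15.

d = 15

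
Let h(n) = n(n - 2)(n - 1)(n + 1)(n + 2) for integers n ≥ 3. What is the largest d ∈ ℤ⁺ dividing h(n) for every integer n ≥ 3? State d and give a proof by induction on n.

Computing the first values: h(3) = 120 and h(4) = 720; gcd(120, 720) = 120, so d ≤ 120.
We prove 120 | n(n - 2)(n - 1)(n + 1)(n + 2) for all n ≥ 3 by induction on n.
For the base case n = 3: h(3) = 120 = 120·(1), so 120 | h(3).
Suppose the result is true for n = k, i.e. 120 | h(k). Then
h(k+1) − h(k) = (k-1)·k·(k+1)·(k+2)·(k+3) − (k-2)·(k-1)·k·(k+1)·(k+2) = (k-1)·k·(k+1)·(k+2)·[(k+3) − (k-2)] = 5·(k-1)·k·(k+1)·(k+2). The product of 4 consecutive integers is divisible by (4)! = 24, so h(k+1) − h(k) is divisible by 5·24 = 120. By the inductive hypothesis 120 | h(k), hence 120 | h(k+1).
This completes the induction.
Therefore the largest such d is 120.

d = 120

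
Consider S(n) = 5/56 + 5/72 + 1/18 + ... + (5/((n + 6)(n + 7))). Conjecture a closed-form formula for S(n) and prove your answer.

S(n) = 5n/(7(n + 7))

We claim S(n) = 5n/(7(n + 7)) for all n ≥ 1.
For the base case n = 1: S(1) = 5/56, and the closed form gives 5/56. They agree.
Inductive step: suppose the statement holds for some p ≥ 1, so S(p) = 5p/(7(p + 7)).
Then S(p+1) = S(p) + (5/((p + 7)(p + 8))) = (5p/(7(p + 7))) + (5/((p + 7)(p + 8))).
Simplifying, S(p+1) = 5(p + 1)/(7(p + 8)) = 5(p+1)/(7((p+1) + 7)),
which is the closed form with n = p+1.
Hence, by induction on n, the claim holds for every n ≥ 1.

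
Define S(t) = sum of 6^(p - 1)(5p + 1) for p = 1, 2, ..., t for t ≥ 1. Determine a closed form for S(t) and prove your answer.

S(t) = 6^t·t

We claim S(t) = 6^t·t for all t ≥ 1.
For the base case t = 1: S(1) = 6, and the closed form gives 6. They agree.
Suppose the result is true for t = p, so S(p) = 6^p·p.
Then S(p+1) = S(p) + (6^p(5p + 6)) = (6^p·p) + (6^p(5p + 6)).
Simplifying, S(p+1) = 6^(p + 1)(p + 1) = 6^(p+1)·(p+1),
which is the closed form with t = p+1.
Hence, by induction on t, the claim holds for every t ≥ 1.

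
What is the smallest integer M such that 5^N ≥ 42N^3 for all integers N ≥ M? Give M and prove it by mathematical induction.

At N = 5: 3125 < 5250, so the inequality fails and M ≥ 6. We prove 5^N ≥ 42N^3 for all N ≥ 6.
Base case (N = 6): 5^N = 15625 and 42N^3 = 9072, so 15625 ≥ 9072.
Inductive step: assume the claim holds for N = r, so 5^r ≥ 42r^3.
Then 5^(r + 1) = 5·(5^r) ≥ 5·(42r^3).
Also, for r ≥ 6 we have 5·(42r^3) ≥ 42(r+1)^3, since 5 ≥ (1 + 1/r)^3 for all r ≥ 6.
Combining, 5^(r + 1) ≥ 42(r+1)^3.
This completes the induction.
Hence the smallest such M is 6.

M = 6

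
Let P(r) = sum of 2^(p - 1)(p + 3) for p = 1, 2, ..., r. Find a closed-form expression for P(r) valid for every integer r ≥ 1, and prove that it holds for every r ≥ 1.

P(r) = 2^r(r + 2) - 2

We claim P(r) = 2^r(r + 2) - 2 for all r ≥ 1.
For the base case r = 1: P(1) = 4, and the closed form gives 4. They agree.
Inductive step: assume the claim holds for r = p, so P(p) = 2^p(p + 2) - 2.
Then P(p+1) = P(p) + (2^p(p + 4)) = (2^p(p + 2) - 2) + (2^p(p + 4)).
Simplifying, P(p+1) = 2·2^p·p + 6·2^p - 2 = 2^(p+1)((p+1) + 2) - 2,
which is the closed form with r = p+1.
This completes the induction.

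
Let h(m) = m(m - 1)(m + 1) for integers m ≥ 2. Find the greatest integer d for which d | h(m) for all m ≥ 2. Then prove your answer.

d = 6

Computing the first values: h(2) = 6 and h(3) = 24; gcd(6, 24) = 6, so d ≤ 6.
We prove 6 | m(m - 1)(m + 1) for all m ≥ 2 by induction on m.
Base case (m = 2): h(2) = 6 = 6·(1), so 6 | h(2).
Inductive step: suppose the statement holds for some r ≥ 2, i.e. 6 | h(r). Then
h(r+1) − h(r) = r·(r+1)·(r+2) − (r-1)·r·(r+1) = r·(r+1)·[(r+2) − (r-1)] = 3·r·(r+1). The product of 2 consecutive integers is divisible by (2)! = 2, so h(r+1) − h(r) is divisible by 3·2 = 6. By the inductive hypothesis 6 | h(r), hence 6 | h(r+1).
By the principle of mathematical induction, the result holds for all m ≥ 2.
Therefore the largest such d is 6.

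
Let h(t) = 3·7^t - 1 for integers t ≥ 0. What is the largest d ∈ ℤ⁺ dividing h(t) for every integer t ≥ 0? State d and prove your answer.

Computing the first values: h(0) = 2 and h(1) = 20; gcd(2, 20) = 2, so d ≤ 2.
We prove 2 | 3·7^t - 1 for all t ≥ 0 by induction on t.
When t = 0: h(0) = 2 = 2·(1), so 2 | h(0).
For the inductive step, assume it holds for an arbitrary j ≥ 0, i.e. 2 | h(j). Then
h(j+1) = 3·7^(j+1) - 1 = 7·(3·7^j - 1) + 6 = 7·h(j) + 6. The first term is divisible by 2 by the inductive hypothesis, and 6 is divisible by 2. Hence 2 | h(j+1).
This completes the induction.
Therefore the largest such d is 2.

d = 2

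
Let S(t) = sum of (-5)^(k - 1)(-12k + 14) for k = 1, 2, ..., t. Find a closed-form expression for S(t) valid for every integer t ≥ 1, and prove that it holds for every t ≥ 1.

We claim S(t) = 2(-5)^t(t - 1) + 2 for all t ≥ 1.
When t = 1: S(1) = 2, and the closed form gives 2. They agree.
Suppose the result is true for t = k, so S(k) = 2(-5)^k(k - 1) + 2.
Then S(k+1) = S(k) + ((-5)^k(-12k + 2)) = (2(-5)^k(k - 1) + 2) + ((-5)^k(-12k + 2)).
Simplifying, S(k+1) = -10(-5)^k·k + 2 = 2(-5)^(k+1)((k+1) - 1) + 2,
which is the closed form with t = k+1.
This completes the induction.

S(t) = 2(-5)^t(t - 1) + 2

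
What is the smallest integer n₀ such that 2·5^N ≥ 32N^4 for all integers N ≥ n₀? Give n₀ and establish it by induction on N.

At N = 6: 31250 < 41472, so the inequality fails and n₀ ≥ 7. We prove 2·5^N ≥ 32N^4 for all N ≥ 7.
For the base case N = 7: 2·5^N = 156250 and 32N^4 = 76832, so 156250 ≥ 76832.
Suppose the result is true for N = k, so 2·5^k ≥ 32k^4.
Then 2·5^(k + 1) = 5·(2·5^k) ≥ 5·(32k^4).
Also, for k ≥ 7 we have 5·(32k^4) ≥ 32(k+1)^4, since 5 ≥ (1 + 1/k)^4 for all k ≥ 7.
Combining, 2·5^(k + 1) ≥ 32(k+1)^4.
This completes the induction.
Hence the smallest such n₀ is 7.

n₀ = 7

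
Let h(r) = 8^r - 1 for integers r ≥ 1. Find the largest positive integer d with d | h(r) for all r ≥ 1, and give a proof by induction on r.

Computing the first values: h(1) = 7 and h(2) = 63; gcd(7, 63) = 7, so d ≤ 7.
We prove 7 | 8^r - 1 for all r ≥ 1 by induction on r.
For the base case r = 1: h(1) = 7 = 7·(1), so 7 | h(1).
Inductive step: assume the claim holds for r = p, i.e. 7 | h(p). Then
8^{p+1} − 1^{p+1} = 8·8^p − 1·1^p = 8·(8^p − 1^p) + (7)·1^p. The first term is divisible by 7 by the inductive hypothesis, and the second term (7)·1^p is divisible by 7 since 7 | 7. Hence 7 | h(p+1).
This completes the induction.
Therefore the largest such d is 7.

d = 7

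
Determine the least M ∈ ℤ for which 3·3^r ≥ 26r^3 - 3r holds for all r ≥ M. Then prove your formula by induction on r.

M = 8

At r = 7: 6561 < 8897, so the inequality fails and M ≥ 8. We prove 3·3^r ≥ 26r^3 - 3r for all r ≥ 8.
Base step (r = 8): 3·3^r = 19683 and 26r^3 - 3r = 13288, so 19683 ≥ 13288.
For the inductive step, assume it holds for an arbitrary i ≥ 8, so 3·3^i ≥ 26i^3 - 3i.
Then 3·3^(i + 1) = 3·(3·3^i) ≥ 3·(26i^3 - 3i).
Also, for i ≥ 8 we have 3·(26i^3 - 3i) ≥ 26(i+1)^3 - 3(i+1), since 3·(26i^3 - 3i) − (26(i+1)^3 - 3(i+1)) = 52i^3 - 78i^2 - 84i - 23, which is nonnegative for all i ≥ 8.
Combining, 3·3^(i + 1) ≥ 26(i+1)^3 - 3(i+1).
Hence, by induction on r, the claim holds for every r ≥ 8.
Hence the smallest such M is 8.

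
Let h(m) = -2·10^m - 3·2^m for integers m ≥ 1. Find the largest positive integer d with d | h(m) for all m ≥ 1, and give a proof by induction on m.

d = 2

Computing the first values: h(1) = -26 and h(2) = -212; gcd(-26, -212) = 2, so d ≤ 2.
We prove 2 | -2·10^m - 3·2^m for all m ≥ 1 by induction on m.
Base case (m = 1): h(1) = -26 = 2·(-13), so 2 | h(1).
Inductive step: suppose the statement holds for some r ≥ 1, i.e. 2 | h(r). Then
h(r+1) − 10·h(r) = (-2·10^(r+1) - 3·2^(r+1)) − 10·(-2·10^r - 3·2^r) = (-3)·2^r·(2 − 10) = (24)·2^r. Since 2 | h(r) by the inductive hypothesis, 2 | 10·h(r); and 2 | 24 since 24 = 2·12. Therefore 2 | h(r+1).
Hence, by induction on m, the claim holds for every m ≥ 1.
Therefore the largest such d is 2.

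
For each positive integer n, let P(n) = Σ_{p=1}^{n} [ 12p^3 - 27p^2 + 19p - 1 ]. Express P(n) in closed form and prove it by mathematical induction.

We claim P(n) = n(3n^3 - 3n^2 - n + 4) for all n ≥ 1.
For the base case n = 1: P(1) = 3, and the closed form gives 3. They agree.
Inductive step: suppose the statement holds for some p ≥ 1, so P(p) = p(3p^3 - 3p^2 - p + 4).
Then P(p+1) = P(p) + (12p^3 + 9p^2 + p + 3) = (p(3p^3 - 3p^2 - p + 4)) + (12p^3 + 9p^2 + p + 3).
Simplifying, P(p+1) = (p + 1)(3p^3 + 6p^2 + 2p + 3) = (p+1)(3(p+1)^3 - 3(p+1)^2 - (p+1) + 4),
which is the closed form with n = p+1.
Hence, by induction on n, the claim holds for every n ≥ 1.

P(n) = n(3n^3 - 3n^2 - n + 4)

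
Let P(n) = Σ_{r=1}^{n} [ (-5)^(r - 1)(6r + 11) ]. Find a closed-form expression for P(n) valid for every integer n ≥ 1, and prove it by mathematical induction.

We claim P(n) = -(-5)^n(n + 2) + 2 for all n ≥ 1.
For the base case n = 1: P(1) = 17, and the closed form gives 17. They agree.
For the inductive step, assume it holds for an arbitrary r ≥ 1, so P(r) = -(-5)^r(r + 2) + 2.
Then P(r+1) = P(r) + ((-5)^r(6r + 17)) = (-(-5)^r(r + 2) + 2) + ((-5)^r(6r + 17)).
Simplifying, P(r+1) = 5(-5)^r·r + 15(-5)^r + 2 = -(-5)^(r+1)((r+1) + 2) + 2,
which is the closed form with n = r+1.
Hence, by induction on n, the claim holds for every n ≥ 1.

P(n) = -(-5)^n(n + 2) + 2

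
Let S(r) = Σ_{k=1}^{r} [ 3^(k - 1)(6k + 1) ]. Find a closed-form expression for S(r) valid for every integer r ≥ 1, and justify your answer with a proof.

We claim S(r) = 3^r(3r - 1) + 1 for all r ≥ 1.
Base case (r = 1): S(1) = 7, and the closed form gives 7. They agree.
Inductive step: assume the claim holds for r = k, so S(k) = 3^k(3k - 1) + 1.
Then S(k+1) = S(k) + (3^k(6k + 7)) = (3^k(3k - 1) + 1) + (3^k(6k + 7)).
Simplifying, S(k+1) = 9·3^k·k + 6·3^k + 1 = 3^(k+1)(3(k+1) - 1) + 1,
which is the closed form with r = k+1.
Hence, by induction on r, the claim holds for every r ≥ 1.

S(r) = 3^r(3r - 1) + 1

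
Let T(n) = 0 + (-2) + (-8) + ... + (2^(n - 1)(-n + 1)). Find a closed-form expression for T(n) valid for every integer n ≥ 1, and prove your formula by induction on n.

We claim T(n) = 2^n(-n + 2) - 2 for all n ≥ 1.
Base case (n = 1): T(1) = 0, and the closed form gives 0. They agree.
Inductive step: assume the claim holds for n = m, so T(m) = 2^m(-m + 2) - 2.
Then T(m+1) = T(m) + (-2^m·m) = (2^m(-m + 2) - 2) + (-2^m·m).
Simplifying, T(m+1) = -2·2^m·m + 2·2^m - 2 = 2^(m+1)(-(m+1) + 2) - 2,
which is the closed form with n = m+1.
By the principle of mathematical induction, the result holds for all n ≥ 1.

T(n) = 2^n(-n + 2) - 2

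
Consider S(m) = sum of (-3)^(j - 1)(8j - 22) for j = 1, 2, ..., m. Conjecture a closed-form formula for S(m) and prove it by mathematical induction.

We claim S(m) = (-3)^m(-2m + 5) - 5 for all m ≥ 1.
When m = 1: S(1) = -14, and the closed form gives -14. They agree.
Inductive step: suppose the statement holds for some j ≥ 1, so S(j) = (-3)^j(-2j + 5) - 5.
Then S(j+1) = S(j) + ((-3)^j(8j - 14)) = ((-3)^j(-2j + 5) - 5) + ((-3)^j(8j - 14)).
Simplifying, S(j+1) = 6(-3)^j·j - 9(-3)^j - 5 = (-3)^(j+1)(-2(j+1) + 5) - 5,
which is the closed form with m = j+1.
By induction, the statement is established for all m ≥ 1.

S(m) = (-3)^m(-2m + 5) - 5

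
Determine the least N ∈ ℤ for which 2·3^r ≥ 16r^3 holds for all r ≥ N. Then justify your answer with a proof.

At r = 7: 4374 < 5488, so the inequality fails and N ≥ 8. We prove 2·3^r ≥ 16r^3 for all r ≥ 8.
Base case (r = 8): 2·3^r = 13122 and 16r^3 = 8192, so 13122 ≥ 8192.
Suppose the result is true for r = p, so 2·3^p ≥ 16p^3.
Then 2·3^(p + 1) = 3·(2·3^p) ≥ 3·(16p^3).
Also, for p ≥ 8 we have 3·(16p^3) ≥ 16(p+1)^3, since 3 ≥ (1 + 1/p)^3 for all p ≥ 8.
Combining, 2·3^(p + 1) ≥ 16(p+1)^3.
Hence, by induction on r, the claim holds for every r ≥ 8.
Hence the smallest such N is 8.

N = 8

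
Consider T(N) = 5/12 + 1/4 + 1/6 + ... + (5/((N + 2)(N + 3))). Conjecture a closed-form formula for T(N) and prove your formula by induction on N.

We claim T(N) = 5N/(3(N + 3)) for all N ≥ 1.
Base case (N = 1): T(1) = 5/12, and the closed form gives 5/12. They agree.
Inductive step: suppose the statement holds for some m ≥ 1, so T(m) = 5m/(3(m + 3)).
Then T(m+1) = T(m) + (5/((m + 3)(m + 4))) = (5m/(3(m + 3))) + (5/((m + 3)(m + 4))).
Simplifying, T(m+1) = 5(m + 1)/(3(m + 4)) = 5(m+1)/(3((m+1) + 3)),
which is the closed form with N = m+1.
By induction, the statement is established for all N ≥ 1.

T(N) = 5N/(3(N + 3))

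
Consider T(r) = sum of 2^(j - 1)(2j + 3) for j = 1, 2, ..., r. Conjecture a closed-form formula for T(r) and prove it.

We claim T(r) = 2^r(2r + 1) - 1 for all r ≥ 1.
Base step (r = 1): T(1) = 5, and the closed form gives 5. They agree.
Inductive step: assume the claim holds for r = j, so T(j) = 2^j(2j + 1) - 1.
Then T(j+1) = T(j) + (2^j(2j + 5)) = (2^j(2j + 1) - 1) + (2^j(2j + 5)).
Simplifying, T(j+1) = 4·2^j·j + 6·2^j - 1 = 2^(j+1)(2(j+1) + 1) - 1,
which is the closed form with r = j+1.
By induction, the statement is established for all r ≥ 1.

T(r) = 2^r(2r + 1) - 1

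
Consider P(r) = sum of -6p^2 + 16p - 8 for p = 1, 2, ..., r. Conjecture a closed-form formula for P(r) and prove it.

We claim P(r) = -r(2r^2 - 5r + 1) for all r ≥ 1.
For the base case r = 1: P(1) = 2, and the closed form gives 2. They agree.
Suppose the result is true for r = p, so P(p) = p(-2p^2 + 5p - 1).
Then P(p+1) = P(p) + (-6p^2 + 4p + 2) = (p(-2p^2 + 5p - 1)) + (-6p^2 + 4p + 2).
Simplifying, P(p+1) = -(p + 1)(2p^2 - p - 2) = -(p+1)(2(p+1)^2 - 5(p+1) + 1),
which is the closed form with r = p+1.
This completes the induction.

P(r) = -r(2r^2 - 5r + 1)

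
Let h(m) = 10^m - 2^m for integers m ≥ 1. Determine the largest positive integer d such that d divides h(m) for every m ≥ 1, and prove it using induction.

Computing the first values: h(1) = 8 and h(2) = 96; gcd(8, 96) = 8, so d ≤ 8.
We prove 8 | 10^m - 2^m for all m ≥ 1 by induction on m.
For the base case m = 1: h(1) = 8 = 8·(1), so 8 | h(1).
Inductive step: assume the claim holds for m = k, i.e. 8 | h(k). Then
10^{k+1} − 2^{k+1} = 10·10^k − 2·2^k = 10·(10^k − 2^k) + (8)·2^k. The first term is divisible by 8 by the inductive hypothesis, and the second term (8)·2^k is divisible by 8 since 8 | 8. Hence 8 | h(k+1).
By the principle of mathematical induction, the result holds for all m ≥ 1.
Therefore the largest such d is 8.

d = 8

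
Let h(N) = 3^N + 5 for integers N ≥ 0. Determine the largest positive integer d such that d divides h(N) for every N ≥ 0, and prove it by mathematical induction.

d = 2

Computing the first values: h(0) = 6 and h(1) = 8; gcd(6, 8) = 2, so d ≤ 2.
We prove 2 | 3^N + 5 for all N ≥ 0 by induction on N.
Base step (N = 0): h(0) = 6 = 2·(3), so 2 | h(0).
Inductive step: assume the claim holds for N = k, i.e. 2 | h(k). Then
h(k+1) = 3^(k+1) + 5 = 3·(3^k + 5) - 10 = 3·h(k) - 10. The first term is divisible by 2 by the inductive hypothesis, and -10 is divisible by 2. Hence 2 | h(k+1).
By the principle of mathematical induction, the result holds for all N ≥ 0.
Therefore the largest such d is 2.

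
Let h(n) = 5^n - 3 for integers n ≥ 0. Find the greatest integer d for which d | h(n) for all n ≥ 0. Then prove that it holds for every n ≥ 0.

d = 2

Computing the first values: h(0) = -2 and h(1) = 2; gcd(-2, 2) = 2, so d ≤ 2.
We prove 2 | 5^n - 3 for all n ≥ 0 by induction on n.
When n = 0: h(0) = -2 = 2·(-1), so 2 | h(0).
Inductive step: suppose the statement holds for some j ≥ 0, i.e. 2 | h(j). Then
h(j+1) = 5^(j+1) - 3 = 5·(5^j - 3) + 12 = 5·h(j) + 12. The first term is divisible by 2 by the inductive hypothesis, and 12 is divisible by 2. Hence 2 | h(j+1).
By induction, the statement is established for all n ≥ 0.
Therefore the largest such d is 2.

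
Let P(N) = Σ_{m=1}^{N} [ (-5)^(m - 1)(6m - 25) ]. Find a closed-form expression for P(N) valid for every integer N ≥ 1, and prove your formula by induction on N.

We claim P(N) = (-5)^N(-N + 4) - 4 for all N ≥ 1.
Base case (N = 1): P(1) = -19, and the closed form gives -19. They agree.
Suppose the result is true for N = m, so P(m) = (-5)^m(-m + 4) - 4.
Then P(m+1) = P(m) + ((-5)^m(6m - 19)) = ((-5)^m(-m + 4) - 4) + ((-5)^m(6m - 19)).
Simplifying, P(m+1) = 5(-5)^m·m - 15(-5)^m - 4 = (-5)^(m+1)(-(m+1) + 4) - 4,
which is the closed form with N = m+1.
By induction, the statement is established for all N ≥ 1.

P(N) = (-5)^N(-N + 4) - 4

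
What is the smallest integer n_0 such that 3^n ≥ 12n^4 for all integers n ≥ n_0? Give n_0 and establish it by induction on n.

n_0 = 11

At n = 10: 59049 < 120000, so the inequality fails and n_0 ≥ 11. We prove 3^n ≥ 12n^4 for all n ≥ 11.
Base step (n = 11): 3^n = 177147 and 12n^4 = 175692, so 177147 ≥ 175692.
Inductive step: suppose the statement holds for some r ≥ 11, so 3^r ≥ 12r^4.
Then 3^(r + 1) = 3·(3^r) ≥ 3·(12r^4).
Also, for r ≥ 11 we have 3·(12r^4) ≥ 12(r+1)^4, since 3 ≥ (1 + 1/r)^4 for all r ≥ 11.
Combining, 3^(r + 1) ≥ 12(r+1)^4.
This completes the induction.
Hence the smallest such n_0 is 11.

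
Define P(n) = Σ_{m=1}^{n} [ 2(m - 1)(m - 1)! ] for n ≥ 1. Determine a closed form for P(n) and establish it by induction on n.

P(n) = 2n! - 2

We claim P(n) = 2n! - 2 for all n ≥ 1.
Base step (n = 1): P(1) = 0, and the closed form gives 0. They agree.
Inductive step: assume the claim holds for n = m, so P(m) = 2m! - 2.
Then P(m+1) = P(m) + (2m·m!) = (2m! - 2) + (2m·m!).
Simplifying, P(m+1) = 2(m+1)! - 2,
which is the closed form with n = m+1.
Hence, by induction on n, the claim holds for every n ≥ 1.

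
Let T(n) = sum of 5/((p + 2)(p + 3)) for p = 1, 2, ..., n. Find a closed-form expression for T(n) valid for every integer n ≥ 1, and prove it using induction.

We claim T(n) = 5n/(3(n + 3)) for all n ≥ 1.
When n = 1: T(1) = 5/12, and the closed form gives 5/12. They agree.
For the inductive step, assume it holds for an arbitrary p ≥ 1, so T(p) = 5p/(3(p + 3)).
Then T(p+1) = T(p) + (5/((p + 3)(p + 4))) = (5p/(3(p + 3))) + (5/((p + 3)(p + 4))).
Simplifying, T(p+1) = 5(p + 1)/(3(p + 4)) = 5(p+1)/(3((p+1) + 3)),
which is the closed form with n = p+1.
Hence, by induction on n, the claim holds for every n ≥ 1.

T(n) = 5n/(3(n + 3))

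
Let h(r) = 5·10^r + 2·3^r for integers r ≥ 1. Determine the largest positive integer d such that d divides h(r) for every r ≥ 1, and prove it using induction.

Computing the first values: h(1) = 56 and h(2) = 518; gcd(56, 518) = 14, so d ≤ 14.
We prove 14 | 5·10^r + 2·3^r for all r ≥ 1 by induction on r.
Base step (r = 1): h(1) = 56 = 14·(4), so 14 | h(1).
Suppose the result is true for r = j, i.e. 14 | h(j). Then
h(j+1) − 10·h(j) = (5·10^(j+1) + 2·3^(j+1)) − 10·(5·10^j + 2·3^j) = (2)·3^j·(3 − 10) = (-14)·3^j. Since 14 | h(j) by the inductive hypothesis, 14 | 10·h(j); and 14 | -14 since -14 = 14·-1. Therefore 14 | h(j+1).
Hence, by induction on r, the claim holds for every r ≥ 1.
Therefore the largest such d is 14.

d = 14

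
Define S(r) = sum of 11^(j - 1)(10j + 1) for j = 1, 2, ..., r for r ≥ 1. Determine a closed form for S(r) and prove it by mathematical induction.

S(r) = 11^r·r

We claim S(r) = 11^r·r for all r ≥ 1.
Base step (r = 1): S(1) = 11, and the closed form gives 11. They agree.
Suppose the result is true for r = j, so S(j) = 11^j·j.
Then S(j+1) = S(j) + (11^j(10j + 11)) = (11^j·j) + (11^j(10j + 11)).
Simplifying, S(j+1) = 11^(j + 1)(j + 1) = 11^(j+1)·(j+1),
which is the closed form with r = j+1.
Hence, by induction on r, the claim holds for every r ≥ 1.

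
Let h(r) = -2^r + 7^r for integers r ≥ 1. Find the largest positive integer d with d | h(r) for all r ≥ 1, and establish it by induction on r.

Computing the first values: h(1) = 5 and h(2) = 45; gcd(5, 45) = 5, so d ≤ 5.
We prove 5 | -2^r + 7^r for all r ≥ 1 by induction on r.
When r = 1: h(1) = 5 = 5·(1), so 5 | h(1).
Suppose the result is true for r = j, i.e. 5 | h(j). Then
7^{j+1} − 2^{j+1} = 7·7^j − 2·2^j = 7·(7^j − 2^j) + (5)·2^j. The first term is divisible by 5 by the inductive hypothesis, and the second term (5)·2^j is divisible by 5 since 5 | 5. Hence 5 | h(j+1).
By induction, the statement is established for all r ≥ 1.
Therefore the largest such d is 5.

d = 5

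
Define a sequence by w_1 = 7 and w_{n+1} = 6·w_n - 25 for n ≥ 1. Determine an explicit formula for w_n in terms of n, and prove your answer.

Computing the first terms: w_1 = 7, w_2 = 17, w_3 = 77. This suggests w_n = 2·6^(n - 1) + 5.
Base step (n = 1): the formula gives 7 = 7 = w_1.
For the inductive step, assume it holds for an arbitrary k ≥ 1, so w_k = 2·6^(k - 1) + 5.
Then w_{k+1} = 6·w_k - 25 = 6·(2·6^(k - 1) + 5) - 25 = 2·6^k + 5 = 2·6^((k+1) - 1) + 5,
which is the claimed formula at n = k+1.
By the principle of mathematical induction, the result holds for all n ≥ 1.

w_n = 2·6^(n - 1) + 5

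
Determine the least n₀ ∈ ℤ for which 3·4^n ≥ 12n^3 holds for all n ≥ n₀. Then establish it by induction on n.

n₀ = 4

At n = 3: 192 < 324, so the inequality fails and n₀ ≥ 4. We prove 3·4^n ≥ 12n^3 for all n ≥ 4.
For the base case n = 4: 3·4^n = 768 and 12n^3 = 768, so 768 ≥ 768.
Suppose the result is true for n = i, so 3·4^i ≥ 12i^3.
Then 3·4^(i + 1) = 4·(3·4^i) ≥ 4·(12i^3).
Also, for i ≥ 4 we have 4·(12i^3) ≥ 12(i+1)^3, since 4 ≥ (1 + 1/i)^3 for all i ≥ 4.
Combining, 3·4^(i + 1) ≥ 12(i+1)^3.
By induction, the statement is established for all n ≥ 4.
Hence the smallest such n₀ is 4.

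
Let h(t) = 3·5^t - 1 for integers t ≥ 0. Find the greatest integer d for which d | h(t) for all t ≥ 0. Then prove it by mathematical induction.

Computing the first values: h(0) = 2 and h(1) = 14; gcd(2, 14) = 2, so d ≤ 2.
We prove 2 | 3·5^t - 1 for all t ≥ 0 by induction on t.
When t = 0: h(0) = 2 = 2·(1), so 2 | h(0).
Suppose the result is true for t = r, i.e. 2 | h(r). Then
h(r+1) = 3·5^(r+1) - 1 = 5·(3·5^r - 1) + 4 = 5·h(r) + 4. The first term is divisible by 2 by the inductive hypothesis, and 4 is divisible by 2. Hence 2 | h(r+1).
By induction, the statement is established for all t ≥ 0.
Therefore the largest such d is 2.

d = 2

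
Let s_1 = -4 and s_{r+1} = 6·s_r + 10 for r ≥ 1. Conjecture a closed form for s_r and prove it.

s_r = -2·6^(r - 1) - 2

Computing the first terms: s_1 = -4, s_2 = -14, s_3 = -74. This suggests s_r = -2·6^(r - 1) - 2.
When r = 1: the formula gives -4 = -4 = s_1.
Suppose the result is true for r = k, so s_k = -2·6^(k - 1) - 2.
Then s_{k+1} = 6·s_k + 10 = 6·(-2·6^(k - 1) - 2) + 10 = -2·6^k - 2 = -2·6^((k+1) - 1) - 2,
which is the claimed formula at r = k+1.
This completes the induction.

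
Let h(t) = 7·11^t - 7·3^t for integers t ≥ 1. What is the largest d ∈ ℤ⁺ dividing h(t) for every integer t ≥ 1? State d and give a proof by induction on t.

Computing the first values: h(1) = 56 and h(2) = 784; gcd(56, 784) = 56, so d ≤ 56.
We prove 56 | 7·11^t - 7·3^t for all t ≥ 1 by induction on t.
When t = 1: h(1) = 56 = 56·(1), so 56 | h(1).
Suppose the result is true for t = k, i.e. 56 | h(k). Then
h(k+1) − 11·h(k) = (7·11^(k+1) - 7·3^(k+1)) − 11·(7·11^k - 7·3^k) = (-7)·3^k·(3 − 11) = (56)·3^k. Since 56 | h(k) by the inductive hypothesis, 56 | 11·h(k); and 56 | 56 since 56 = 56·1. Therefore 56 | h(k+1).
By induction, the statement is established for all t ≥ 1.
Therefore the largest such d is 56.

d = 56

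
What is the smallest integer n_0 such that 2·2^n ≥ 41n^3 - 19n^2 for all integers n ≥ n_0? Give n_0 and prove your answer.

n_0 = 17

At n = 16: 131072 < 163072, so the inequality fails and n_0 ≥ 17. We prove 2·2^n ≥ 41n^3 - 19n^2 for all n ≥ 17.
When n = 17: 2·2^n = 262144 and 41n^3 - 19n^2 = 195942, so 262144 ≥ 195942.
For the inductive step, assume it holds for an arbitrary m ≥ 17, so 2·2^m ≥ 41m^3 - 19m^2.
Then 2·2^(m + 1) = 2·(2·2^m) ≥ 2·(41m^3 - 19m^2).
Also, for m ≥ 17 we have 2·(41m^3 - 19m^2) ≥ 41(m+1)^3 - 19(m+1)^2, since 2·(41m^3 - 19m^2) − (41(m+1)^3 - 19(m+1)^2) = 41m^3 - 142m^2 - 85m - 22, which is nonnegative for all m ≥ 17.
Combining, 2·2^(m + 1) ≥ 41(m+1)^3 - 19(m+1)^2.
By induction, the statement is established for all n ≥ 17.
Hence the smallest such n_0 is 17.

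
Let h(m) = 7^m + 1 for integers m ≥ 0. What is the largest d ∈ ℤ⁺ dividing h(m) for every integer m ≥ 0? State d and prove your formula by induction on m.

d = 2

Computing the first values: h(0) = 2 and h(1) = 8; gcd(2, 8) = 2, so d ≤ 2.
We prove 2 | 7^m + 1 for all m ≥ 0 by induction on m.
Base step (m = 0): h(0) = 2 = 2·(1), so 2 | h(0).
For the inductive step, assume it holds for an arbitrary j ≥ 0, i.e. 2 | h(j). Then
h(j+1) = 7^(j+1) + 1 = 7·(7^j + 1) - 6 = 7·h(j) - 6. The first term is divisible by 2 by the inductive hypothesis, and -6 is divisible by 2. Hence 2 | h(j+1).
Hence, by induction on m, the claim holds for every m ≥ 0.
Therefore the largest such d is 2.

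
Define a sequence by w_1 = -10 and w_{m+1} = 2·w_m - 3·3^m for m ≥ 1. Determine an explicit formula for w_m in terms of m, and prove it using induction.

w_m = -2^(m - 1) - 3^(m + 1)

Computing the first terms: w_1 = -10, w_2 = -29, w_3 = -85. This suggests w_m = -2^(m - 1) - 3^(m + 1).
Base case (m = 1): the formula gives -10 = -10 = w_1.
Suppose the result is true for m = r, so w_r = -2^(r - 1) - 3^(r + 1).
Then w_{r+1} = 2·w_r - 3·3^r = 2·(-2^(r - 1) - 3^(r + 1)) - 3·3^r = -2^r - 3^(r + 2) = -2^((r+1) - 1) - 3^((r+1) + 1),
which is the claimed formula at m = r+1.
Hence, by induction on m, the claim holds for every m ≥ 1.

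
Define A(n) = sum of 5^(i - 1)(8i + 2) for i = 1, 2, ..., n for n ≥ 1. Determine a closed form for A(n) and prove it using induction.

We claim A(n) = 2·5^n·n for all n ≥ 1.
Base step (n = 1): A(1) = 10, and the closed form gives 10. They agree.
Inductive step: suppose the statement holds for some i ≥ 1, so A(i) = 2·5^i·i.
Then A(i+1) = A(i) + (5^i(8i + 10)) = (2·5^i·i) + (5^i(8i + 10)).
Simplifying, A(i+1) = 10·5^i(i + 1) = 2·5^(i+1)·(i+1),
which is the closed form with n = i+1.
Hence, by induction on n, the claim holds for every n ≥ 1.

A(n) = 2·5^n·n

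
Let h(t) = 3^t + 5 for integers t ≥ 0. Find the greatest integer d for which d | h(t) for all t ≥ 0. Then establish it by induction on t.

d = 2

Computing the first values: h(0) = 6 and h(1) = 8; gcd(6, 8) = 2, so d ≤ 2.
We prove 2 | 3^t + 5 for all t ≥ 0 by induction on t.
Base step (t = 0): h(0) = 6 = 2·(3), so 2 | h(0).
For the inductive step, assume it holds for an arbitrary i ≥ 0, i.e. 2 | h(i). Then
h(i+1) = 3^(i+1) + 5 = 3·(3^i + 5) - 10 = 3·h(i) - 10. The first term is divisible by 2 by the inductive hypothesis, and -10 is divisible by 2. Hence 2 | h(i+1).
By induction, the statement is established for all t ≥ 0.
Therefore the largest such d is 2.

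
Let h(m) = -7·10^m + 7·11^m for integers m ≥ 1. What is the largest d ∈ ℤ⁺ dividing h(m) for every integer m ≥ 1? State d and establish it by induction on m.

d = 7

Computing the first values: h(1) = 7 and h(2) = 147; gcd(7, 147) = 7, so d ≤ 7.
We prove 7 | -7·10^m + 7·11^m for all m ≥ 1 by induction on m.
When m = 1: h(1) = 7 = 7·(1), so 7 | h(1).
For the inductive step, assume it holds for an arbitrary p ≥ 1, i.e. 7 | h(p). Then
h(p+1) − 11·h(p) = (-7·10^(p+1) + 7·11^(p+1)) − 11·(-7·10^p + 7·11^p) = (-7)·10^p·(10 − 11) = (7)·10^p. Since 7 | h(p) by the inductive hypothesis, 7 | 11·h(p); and 7 | 7 since 7 = 7·1. Therefore 7 | h(p+1).
This completes the induction.
Therefore the largest such d is 7.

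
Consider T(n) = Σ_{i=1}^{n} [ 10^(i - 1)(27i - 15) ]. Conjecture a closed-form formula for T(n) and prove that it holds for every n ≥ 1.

We claim T(n) = 10^n(3n - 2) + 2 for all n ≥ 1.
For the base case n = 1: T(1) = 12, and the closed form gives 12. They agree.
For the inductive step, assume it holds for an arbitrary i ≥ 1, so T(i) = 10^i(3i - 2) + 2.
Then T(i+1) = T(i) + (10^i(27i + 12)) = (10^i(3i - 2) + 2) + (10^i(27i + 12)).
Simplifying, T(i+1) = 30·10^i·i + 10·10^i + 2 = 10^(i+1)(3(i+1) - 2) + 2,
which is the closed form with n = i+1.
By the principle of mathematical induction, the result holds for all n ≥ 1.

T(n) = 10^n(3n - 2) + 2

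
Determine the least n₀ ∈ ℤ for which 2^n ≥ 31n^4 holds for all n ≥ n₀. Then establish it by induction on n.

n₀ = 24

At n = 23: 8388608 < 8675071, so the inequality fails and n₀ ≥ 24. We prove 2^n ≥ 31n^4 for all n ≥ 24.
When n = 24: 2^n = 16777216 and 31n^4 = 10285056, so 16777216 ≥ 10285056.
Inductive step: assume the claim holds for n = j, so 2^j ≥ 31j^4.
Then 2^(j + 1) = 2·(2^j) ≥ 2·(31j^4).
Also, for j ≥ 24 we have 2·(31j^4) ≥ 31(j+1)^4, since 2 ≥ (1 + 1/j)^4 for all j ≥ 24.
Combining, 2^(j + 1) ≥ 31(j+1)^4.
By induction, the statement is established for all n ≥ 24.
Hence the smallest such n₀ is 24.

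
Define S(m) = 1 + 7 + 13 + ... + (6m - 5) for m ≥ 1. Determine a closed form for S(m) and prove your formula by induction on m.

We claim S(m) = m(3m - 2) for all m ≥ 1.
When m = 1: S(1) = 1, and the closed form gives 1. They agree.
Inductive step: assume the claim holds for m = i, so S(i) = i(3i - 2).
Then S(i+1) = S(i) + (6i + 1) = (i(3i - 2)) + (6i + 1).
Simplifying, S(i+1) = (i + 1)(3i + 1) = (i+1)(3(i+1) - 2),
which is the closed form with m = i+1.
By the principle of mathematical induction, the result holds for all m ≥ 1.

S(m) = m(3m - 2)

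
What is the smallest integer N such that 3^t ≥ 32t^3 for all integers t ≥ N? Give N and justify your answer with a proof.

N = 10

At t = 9: 19683 < 23328, so the inequality fails and N ≥ 10. We prove 3^t ≥ 32t^3 for all t ≥ 10.
Base step (t = 10): 3^t = 59049 and 32t^3 = 32000, so 59049 ≥ 32000.
Inductive step: suppose the statement holds for some r ≥ 10, so 3^r ≥ 32r^3.
Then 3^(r + 1) = 3·(3^r) ≥ 3·(32r^3).
Also, for r ≥ 10 we have 3·(32r^3) ≥ 32(r+1)^3, since 3 ≥ (1 + 1/r)^3 for all r ≥ 10.
Combining, 3^(r + 1) ≥ 32(r+1)^3.
By induction, the statement is established for all t ≥ 10.
Hence the smallest such N is 10.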